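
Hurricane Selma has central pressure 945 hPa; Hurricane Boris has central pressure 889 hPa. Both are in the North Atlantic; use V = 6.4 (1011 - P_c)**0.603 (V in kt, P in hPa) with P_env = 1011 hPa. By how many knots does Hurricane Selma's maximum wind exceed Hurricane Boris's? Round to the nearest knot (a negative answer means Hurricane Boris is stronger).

-36 kt

Hurricane Selma: ΔP = 66; V ≈ 6.4 × 66^0.603 ≈ 80.05 kt.
Hurricane Boris: ΔP = 122; V ≈ 6.4 × 122^0.603 ≈ 115.95 kt.
Difference ≈ 80.05 − 115.95 = -35.90 → -36 kt.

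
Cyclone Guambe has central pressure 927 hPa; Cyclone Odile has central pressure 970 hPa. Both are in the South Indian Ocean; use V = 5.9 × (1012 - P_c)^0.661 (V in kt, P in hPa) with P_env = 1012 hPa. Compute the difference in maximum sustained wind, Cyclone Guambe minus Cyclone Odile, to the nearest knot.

41 kt

Cyclone Guambe: ΔP = 85; V ≈ 5.9 × 85^0.661 ≈ 111.22 kt.
Cyclone Odile: ΔP = 42; V ≈ 5.9 × 42^0.661 ≈ 69.79 kt.
Difference ≈ 111.22 − 69.79 = 41.43 → 41 kt.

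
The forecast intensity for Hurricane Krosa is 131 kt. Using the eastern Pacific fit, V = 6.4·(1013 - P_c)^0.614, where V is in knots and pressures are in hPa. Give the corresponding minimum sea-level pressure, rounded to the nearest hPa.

876 hPa

ΔP = (V / 6.4)^(1/0.614) = (131/6.4)^1.629.
131/6.4 = 20.469; 20.469^1.629 ≈ 136.56 hPa.
P_c = 1013 − 136.56 = 876.44 ≈ 876 hPa.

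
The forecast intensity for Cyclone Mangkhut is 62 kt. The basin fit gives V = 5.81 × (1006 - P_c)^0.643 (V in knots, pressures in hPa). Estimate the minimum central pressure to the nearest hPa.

ΔP = (V / 5.81)^(1/0.643) = (62/5.81)^1.555.
62/5.81 = 10.671; 10.671^1.555 ≈ 39.73 hPa.
P_c = 1006 − 39.73 = 966.27 ≈ 966 hPa.

966 hPa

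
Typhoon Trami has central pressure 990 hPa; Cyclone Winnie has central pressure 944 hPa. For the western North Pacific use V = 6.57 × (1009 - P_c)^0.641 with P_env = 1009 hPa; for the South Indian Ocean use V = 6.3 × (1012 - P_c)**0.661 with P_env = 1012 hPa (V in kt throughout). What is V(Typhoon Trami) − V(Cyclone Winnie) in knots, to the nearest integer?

Typhoon Trami: ΔP = 19; V ≈ 6.57 × 19^0.641 ≈ 43.38 kt.
Cyclone Winnie: ΔP = 68; V ≈ 6.3 × 68^0.661 ≈ 102.48 kt.
Difference ≈ 43.38 − 102.48 = -59.10 → -59 kt.

-59 kt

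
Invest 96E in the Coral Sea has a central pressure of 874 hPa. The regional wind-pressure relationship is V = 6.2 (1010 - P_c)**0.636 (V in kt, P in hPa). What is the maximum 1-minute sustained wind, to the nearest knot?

ΔP = 1010 − 874 = 136 hPa.
136^0.636 ≈ 22.747.
V ≈ 6.2 × 22.747 ≈ 141.0 kt.

141 kt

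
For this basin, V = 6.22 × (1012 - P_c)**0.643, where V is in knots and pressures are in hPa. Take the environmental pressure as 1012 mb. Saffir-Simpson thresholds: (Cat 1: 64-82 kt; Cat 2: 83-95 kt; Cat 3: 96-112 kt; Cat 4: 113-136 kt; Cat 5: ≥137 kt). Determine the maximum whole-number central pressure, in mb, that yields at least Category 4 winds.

Category 4 begins at V = 113 kt.
Required ΔP = (113/6.22)^(1/0.643) = 18.167^1.555 ≈ 90.88 mb.
P_c ≤ 1012 − 90.88 = 921.12, so the highest integer P_c is 921 mb.

921 mb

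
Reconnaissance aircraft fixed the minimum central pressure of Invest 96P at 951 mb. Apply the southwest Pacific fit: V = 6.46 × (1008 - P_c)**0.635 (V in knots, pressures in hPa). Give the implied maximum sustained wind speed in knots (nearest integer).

ΔP = 1008 − 951 = 57 mb.
57^0.635 ≈ 13.031.
V ≈ 6.46 × 13.031 ≈ 84.2 kt.

84 kt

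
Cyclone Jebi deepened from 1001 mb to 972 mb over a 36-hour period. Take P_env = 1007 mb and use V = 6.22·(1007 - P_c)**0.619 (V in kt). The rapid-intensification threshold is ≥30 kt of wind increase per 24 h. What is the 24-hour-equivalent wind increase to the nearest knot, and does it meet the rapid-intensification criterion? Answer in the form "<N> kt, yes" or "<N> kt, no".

25 kt, no

V₁: ΔP = 6, V ≈ 6.22 × 6^0.619 ≈ 18.86 kt.
V₂: ΔP = 35, V ≈ 6.22 × 35^0.619 ≈ 56.18 kt.
ΔV over 36 h = 37.32 kt → 24 h equivalent = 37.32 × 24/36 ≈ 24.88 kt.
25 kt < 30 kt ⇒ not rapid intensification.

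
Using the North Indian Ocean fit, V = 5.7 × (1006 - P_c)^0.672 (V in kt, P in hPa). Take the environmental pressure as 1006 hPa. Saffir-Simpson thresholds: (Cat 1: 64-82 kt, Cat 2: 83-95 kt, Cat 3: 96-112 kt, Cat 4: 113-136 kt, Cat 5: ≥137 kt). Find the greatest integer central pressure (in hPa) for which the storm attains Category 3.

Category 3 begins at V = 96 kt.
Required ΔP = (96/5.7)^(1/0.672) = 16.842^1.488 ≈ 66.83 hPa.
P_c ≤ 1006 − 66.83 = 939.17, so the highest integer P_c is 939 hPa.

939 hPa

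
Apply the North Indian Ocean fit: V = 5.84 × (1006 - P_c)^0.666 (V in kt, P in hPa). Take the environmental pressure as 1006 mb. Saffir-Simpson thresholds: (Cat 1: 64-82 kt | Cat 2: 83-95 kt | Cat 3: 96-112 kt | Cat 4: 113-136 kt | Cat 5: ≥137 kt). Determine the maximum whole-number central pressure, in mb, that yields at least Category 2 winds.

Category 2 begins at V = 83 kt.
Required ΔP = (83/5.84)^(1/0.666) = 14.212^1.502 ≈ 53.79 mb.
P_c ≤ 1006 − 53.79 = 952.21, so the highest integer P_c is 952 mb.

952 mb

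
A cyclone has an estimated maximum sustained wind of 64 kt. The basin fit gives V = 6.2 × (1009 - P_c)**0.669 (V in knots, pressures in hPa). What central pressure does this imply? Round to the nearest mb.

976 mb

ΔP = (V / 6.2)^(1/0.669) = (64/6.2)^1.495.
64/6.2 = 10.323; 10.323^1.495 ≈ 32.76 mb.
P_c = 1009 − 32.76 = 976.24 ≈ 976 mb.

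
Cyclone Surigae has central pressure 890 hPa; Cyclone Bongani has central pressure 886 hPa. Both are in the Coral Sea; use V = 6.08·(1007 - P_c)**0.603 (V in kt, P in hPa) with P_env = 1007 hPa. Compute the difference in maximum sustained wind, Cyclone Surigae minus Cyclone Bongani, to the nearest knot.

Cyclone Surigae: ΔP = 117; V ≈ 6.08 × 117^0.603 ≈ 107.40 kt.
Cyclone Bongani: ΔP = 121; V ≈ 6.08 × 121^0.603 ≈ 109.60 kt.
Difference ≈ 107.40 − 109.60 = -2.20 → -2 kt.

-2 kt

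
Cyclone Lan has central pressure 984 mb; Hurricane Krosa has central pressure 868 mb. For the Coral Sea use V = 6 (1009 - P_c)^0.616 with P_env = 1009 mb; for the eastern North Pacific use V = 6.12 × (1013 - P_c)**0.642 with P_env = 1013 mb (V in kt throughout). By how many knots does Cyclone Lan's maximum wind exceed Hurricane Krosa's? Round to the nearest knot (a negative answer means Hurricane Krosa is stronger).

Cyclone Lan: ΔP = 25; V ≈ 6 × 25^0.616 ≈ 43.58 kt.
Hurricane Krosa: ΔP = 145; V ≈ 6.12 × 145^0.642 ≈ 149.40 kt.
Difference ≈ 43.58 − 149.40 = -105.82 → -106 kt.

-106 kt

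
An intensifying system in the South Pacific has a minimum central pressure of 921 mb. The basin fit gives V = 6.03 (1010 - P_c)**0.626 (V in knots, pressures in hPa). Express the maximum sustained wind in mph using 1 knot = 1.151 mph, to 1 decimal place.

ΔP = 1010 − 921 = 89 mb.
V ≈ 6.03 × 89^0.626 = 6.03 × 16.608 ≈ 100.146 kt.
100.146 × 1.151 ≈ 115.27 mph → 115.3 mph.

115.3 mph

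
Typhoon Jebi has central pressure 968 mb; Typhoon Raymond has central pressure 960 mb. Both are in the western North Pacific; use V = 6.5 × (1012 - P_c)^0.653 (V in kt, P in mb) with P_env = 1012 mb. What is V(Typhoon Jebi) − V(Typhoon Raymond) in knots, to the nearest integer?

-9 kt

Typhoon Jebi: ΔP = 44; V ≈ 6.5 × 44^0.653 ≈ 76.93 kt.
Typhoon Raymond: ΔP = 52; V ≈ 6.5 × 52^0.653 ≈ 85.80 kt.
Difference ≈ 76.93 − 85.80 = -8.87 → -9 kt.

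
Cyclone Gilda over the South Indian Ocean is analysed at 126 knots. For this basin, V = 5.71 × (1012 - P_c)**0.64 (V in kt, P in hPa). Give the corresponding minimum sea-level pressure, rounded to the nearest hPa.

886 hPa

ΔP = (V / 5.71)^(1/0.64) = (126/5.71)^1.562.
126/5.71 = 22.067; 22.067^1.562 ≈ 125.77 hPa.
P_c = 1012 − 125.77 = 886.23 ≈ 886 hPa.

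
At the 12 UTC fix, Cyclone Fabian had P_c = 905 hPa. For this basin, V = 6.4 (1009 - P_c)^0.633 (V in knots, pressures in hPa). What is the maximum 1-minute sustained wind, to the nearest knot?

121 kt

ΔP = 1009 − 905 = 104 hPa.
104^0.633 ≈ 18.914.
V ≈ 6.4 × 18.914 ≈ 121.0 kt.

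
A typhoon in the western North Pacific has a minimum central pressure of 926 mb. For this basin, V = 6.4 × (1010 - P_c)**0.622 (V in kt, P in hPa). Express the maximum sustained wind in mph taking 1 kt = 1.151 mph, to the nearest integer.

ΔP = 1010 − 926 = 84 mb.
V ≈ 6.4 × 84^0.622 = 6.4 × 15.736 ≈ 100.712 kt.
100.712 × 1.151 ≈ 115.92 mph → 116 mph.

116 mph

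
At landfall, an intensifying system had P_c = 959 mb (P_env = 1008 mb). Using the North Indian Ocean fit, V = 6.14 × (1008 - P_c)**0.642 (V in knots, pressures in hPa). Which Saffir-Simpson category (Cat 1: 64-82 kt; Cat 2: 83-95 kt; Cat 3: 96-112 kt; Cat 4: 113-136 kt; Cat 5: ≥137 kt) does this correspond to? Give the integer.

ΔP = 1008 − 959 = 49 mb.
V ≈ 6.14 × 49^0.642 = 6.14 × 12.16 ≈ 75 kt.
75 kt falls in the Category 1 band.

1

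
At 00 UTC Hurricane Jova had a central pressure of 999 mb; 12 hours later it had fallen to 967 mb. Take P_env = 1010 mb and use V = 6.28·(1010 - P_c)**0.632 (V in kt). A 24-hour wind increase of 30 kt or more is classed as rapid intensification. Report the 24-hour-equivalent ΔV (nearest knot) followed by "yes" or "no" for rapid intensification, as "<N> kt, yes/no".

V₁: ΔP = 11, V ≈ 6.28 × 11^0.632 ≈ 28.58 kt.
V₂: ΔP = 43, V ≈ 6.28 × 43^0.632 ≈ 67.66 kt.
ΔV over 12 h = 39.08 kt → 24 h equivalent = 39.08 × 24/12 ≈ 78.16 kt.
78 kt ≥ 30 kt ⇒ rapid intensification.

78 kt, yes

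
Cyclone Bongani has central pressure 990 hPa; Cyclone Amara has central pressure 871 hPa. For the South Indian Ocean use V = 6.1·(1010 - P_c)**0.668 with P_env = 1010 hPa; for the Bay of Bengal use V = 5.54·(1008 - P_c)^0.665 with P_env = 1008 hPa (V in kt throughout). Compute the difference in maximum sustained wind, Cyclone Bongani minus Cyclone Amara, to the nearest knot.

-101 kt

Cyclone Bongani: ΔP = 20; V ≈ 6.1 × 20^0.668 ≈ 45.13 kt.
Cyclone Amara: ΔP = 137; V ≈ 5.54 × 137^0.665 ≈ 146.03 kt.
Difference ≈ 45.13 − 146.03 = -100.90 → -101 kt.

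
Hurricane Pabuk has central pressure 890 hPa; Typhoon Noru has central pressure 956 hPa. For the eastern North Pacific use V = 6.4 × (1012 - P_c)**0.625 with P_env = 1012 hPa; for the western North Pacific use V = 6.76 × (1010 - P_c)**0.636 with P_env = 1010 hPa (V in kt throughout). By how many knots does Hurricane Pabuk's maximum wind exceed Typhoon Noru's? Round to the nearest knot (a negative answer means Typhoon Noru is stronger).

43 kt

Hurricane Pabuk: ΔP = 122; V ≈ 6.4 × 122^0.625 ≈ 128.87 kt.
Typhoon Noru: ΔP = 54; V ≈ 6.76 × 54^0.636 ≈ 85.46 kt.
Difference ≈ 128.87 − 85.46 = 43.41 → 43 kt.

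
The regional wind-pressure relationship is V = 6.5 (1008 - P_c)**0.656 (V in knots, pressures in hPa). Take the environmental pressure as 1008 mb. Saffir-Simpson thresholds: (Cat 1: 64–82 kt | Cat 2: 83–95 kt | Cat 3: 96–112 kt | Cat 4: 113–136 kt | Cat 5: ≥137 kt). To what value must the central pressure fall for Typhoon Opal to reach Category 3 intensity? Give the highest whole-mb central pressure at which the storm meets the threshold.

Category 3 begins at V = 96 kt.
Required ΔP = (96/6.5)^(1/0.656) = 14.769^1.524 ≈ 60.61 mb.
P_c ≤ 1008 − 60.61 = 947.39, so the highest integer P_c is 947 mb.

947 mb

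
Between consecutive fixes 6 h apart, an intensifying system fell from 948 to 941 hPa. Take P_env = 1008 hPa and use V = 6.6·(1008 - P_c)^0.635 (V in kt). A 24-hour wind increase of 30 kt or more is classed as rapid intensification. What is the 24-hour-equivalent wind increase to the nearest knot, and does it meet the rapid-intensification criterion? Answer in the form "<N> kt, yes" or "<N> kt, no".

V₁: ΔP = 60, V ≈ 6.6 × 60^0.635 ≈ 88.85 kt.
V₂: ΔP = 67, V ≈ 6.6 × 67^0.635 ≈ 95.30 kt.
ΔV over 6 h = 6.45 kt → 24 h equivalent = 6.45 × 24/6 ≈ 25.80 kt.
26 kt < 30 kt ⇒ not rapid intensification.

26 kt, no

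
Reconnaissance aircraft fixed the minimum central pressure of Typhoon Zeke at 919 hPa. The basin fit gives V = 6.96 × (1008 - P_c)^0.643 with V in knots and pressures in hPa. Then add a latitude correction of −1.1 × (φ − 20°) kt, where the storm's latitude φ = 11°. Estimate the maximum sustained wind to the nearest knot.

135 kt

ΔP = 1008 − 919 = 89 hPa.
89^0.643 ≈ 17.925.
V ≈ 6.96 × 17.925 ≈ 124.8 kt.
Latitude correction: −1.1 × (11 − 20) = 9.9 kt.
Corrected V ≈ 134.7 kt → 135 kt.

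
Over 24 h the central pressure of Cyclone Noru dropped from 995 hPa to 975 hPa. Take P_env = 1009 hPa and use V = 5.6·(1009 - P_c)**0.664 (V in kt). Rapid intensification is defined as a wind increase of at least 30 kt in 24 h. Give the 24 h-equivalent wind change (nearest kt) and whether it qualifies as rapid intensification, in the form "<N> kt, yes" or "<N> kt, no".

26 kt, no

V₁: ΔP = 14, V ≈ 5.6 × 14^0.664 ≈ 32.30 kt.
V₂: ΔP = 34, V ≈ 5.6 × 34^0.664 ≈ 58.22 kt.
ΔV over 24 h = 25.92 kt → 24 h equivalent = 25.92 × 24/24 ≈ 25.92 kt.
26 kt < 30 kt ⇒ not rapid intensification.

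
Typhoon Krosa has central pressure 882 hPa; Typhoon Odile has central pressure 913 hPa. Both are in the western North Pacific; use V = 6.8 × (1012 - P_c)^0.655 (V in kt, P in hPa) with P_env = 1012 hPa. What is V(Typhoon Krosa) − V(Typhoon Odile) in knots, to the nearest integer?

27 kt

Typhoon Krosa: ΔP = 130; V ≈ 6.8 × 130^0.655 ≈ 164.87 kt.
Typhoon Odile: ΔP = 99; V ≈ 6.8 × 99^0.655 ≈ 137.93 kt.
Difference ≈ 164.87 − 137.93 = 26.94 → 27 kt.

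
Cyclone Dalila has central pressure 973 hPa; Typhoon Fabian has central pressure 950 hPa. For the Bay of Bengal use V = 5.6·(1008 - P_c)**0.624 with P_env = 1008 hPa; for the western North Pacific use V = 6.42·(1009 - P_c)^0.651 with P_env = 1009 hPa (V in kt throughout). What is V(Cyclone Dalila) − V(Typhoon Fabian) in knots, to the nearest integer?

-40 kt

Cyclone Dalila: ΔP = 35; V ≈ 5.6 × 35^0.624 ≈ 51.49 kt.
Typhoon Fabian: ΔP = 59; V ≈ 6.42 × 59^0.651 ≈ 91.28 kt.
Difference ≈ 51.49 − 91.28 = -39.79 → -40 kt.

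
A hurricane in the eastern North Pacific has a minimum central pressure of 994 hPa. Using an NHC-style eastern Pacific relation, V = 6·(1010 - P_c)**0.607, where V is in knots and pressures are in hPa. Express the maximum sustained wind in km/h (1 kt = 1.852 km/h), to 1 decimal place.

59.8 km/h

ΔP = 1010 − 994 = 16 hPa.
V ≈ 6 × 16^0.607 = 6 × 5.381 ≈ 32.289 kt.
32.289 × 1.852 ≈ 59.80 km/h → 59.8 km/h.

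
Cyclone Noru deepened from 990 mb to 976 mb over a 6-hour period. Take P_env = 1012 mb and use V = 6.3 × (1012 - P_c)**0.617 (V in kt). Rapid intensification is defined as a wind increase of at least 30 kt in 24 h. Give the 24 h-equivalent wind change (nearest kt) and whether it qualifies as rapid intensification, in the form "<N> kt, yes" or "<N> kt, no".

60 kt, yes

V₁: ΔP = 22, V ≈ 6.3 × 22^0.617 ≈ 42.42 kt.
V₂: ΔP = 36, V ≈ 6.3 × 36^0.617 ≈ 57.49 kt.
ΔV over 6 h = 15.07 kt → 24 h equivalent = 15.07 × 24/6 ≈ 60.28 kt.
60 kt ≥ 30 kt ⇒ rapid intensification.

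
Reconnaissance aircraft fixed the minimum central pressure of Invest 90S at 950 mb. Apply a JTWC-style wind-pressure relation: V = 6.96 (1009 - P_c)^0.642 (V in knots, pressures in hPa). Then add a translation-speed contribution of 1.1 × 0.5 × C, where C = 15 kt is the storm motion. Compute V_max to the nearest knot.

ΔP = 1009 − 950 = 59 mb.
59^0.642 ≈ 13.705.
V ≈ 6.96 × 13.705 ≈ 95.4 kt.
Translation term: 1.1 × 0.5 × 15 = 8.25 kt.
Corrected V ≈ 103.65 kt → 104 kt.

104 kt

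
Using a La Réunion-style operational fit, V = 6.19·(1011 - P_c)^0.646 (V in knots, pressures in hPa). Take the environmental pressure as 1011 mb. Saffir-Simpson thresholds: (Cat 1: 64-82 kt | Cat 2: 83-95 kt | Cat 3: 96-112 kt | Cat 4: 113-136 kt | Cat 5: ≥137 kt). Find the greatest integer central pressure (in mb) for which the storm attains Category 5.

890 mb

Category 5 begins at V = 137 kt.
Required ΔP = (137/6.19)^(1/0.646) = 22.132^1.548 ≈ 120.81 mb.
P_c ≤ 1011 − 120.81 = 890.19, so the highest integer P_c is 890 mb.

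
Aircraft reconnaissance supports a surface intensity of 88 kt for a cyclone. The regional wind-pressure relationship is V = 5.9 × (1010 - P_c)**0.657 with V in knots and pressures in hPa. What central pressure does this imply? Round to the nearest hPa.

ΔP = (V / 5.9)^(1/0.657) = (88/5.9)^1.522.
88/5.9 = 14.915; 14.915^1.522 ≈ 61.14 hPa.
P_c = 1010 − 61.14 = 948.86 ≈ 949 hPa.

949 hPa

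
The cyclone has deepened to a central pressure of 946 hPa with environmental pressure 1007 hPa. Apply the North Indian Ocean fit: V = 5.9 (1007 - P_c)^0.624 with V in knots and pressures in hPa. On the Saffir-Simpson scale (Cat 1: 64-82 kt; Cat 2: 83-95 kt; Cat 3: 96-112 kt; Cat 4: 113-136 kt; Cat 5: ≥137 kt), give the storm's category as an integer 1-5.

ΔP = 1007 − 946 = 61 hPa.
V ≈ 5.9 × 61^0.624 = 5.9 × 13.00 ≈ 77 kt.
77 kt falls in the Category 1 band.

1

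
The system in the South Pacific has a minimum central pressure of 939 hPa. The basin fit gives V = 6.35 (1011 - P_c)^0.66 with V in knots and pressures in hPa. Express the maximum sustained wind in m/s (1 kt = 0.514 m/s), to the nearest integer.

ΔP = 1011 − 939 = 72 hPa.
V ≈ 6.35 × 72^0.66 = 6.35 × 16.821 ≈ 106.810 kt.
106.810 × 0.514 ≈ 54.90 m/s → 55 m/s.

55 m/s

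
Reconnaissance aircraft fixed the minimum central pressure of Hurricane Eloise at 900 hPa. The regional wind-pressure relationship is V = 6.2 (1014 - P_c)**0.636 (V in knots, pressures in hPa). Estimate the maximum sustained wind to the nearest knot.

126 kt

ΔP = 1014 − 900 = 114 hPa.
114^0.636 ≈ 20.333.
V ≈ 6.2 × 20.333 ≈ 126.1 kt.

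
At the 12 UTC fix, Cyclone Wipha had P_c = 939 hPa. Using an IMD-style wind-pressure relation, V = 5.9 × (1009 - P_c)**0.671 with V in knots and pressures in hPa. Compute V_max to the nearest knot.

ΔP = 1009 − 939 = 70 hPa.
70^0.671 ≈ 17.301.
V ≈ 5.9 × 17.301 ≈ 102.1 kt.

102 kt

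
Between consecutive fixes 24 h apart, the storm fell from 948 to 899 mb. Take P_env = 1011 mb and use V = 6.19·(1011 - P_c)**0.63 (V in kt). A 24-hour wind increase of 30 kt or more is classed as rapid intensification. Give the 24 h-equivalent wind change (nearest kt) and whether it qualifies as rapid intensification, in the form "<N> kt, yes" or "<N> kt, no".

37 kt, yes

V₁: ΔP = 63, V ≈ 6.19 × 63^0.63 ≈ 84.19 kt.
V₂: ΔP = 112, V ≈ 6.19 × 112^0.63 ≈ 120.98 kt.
ΔV over 24 h = 36.79 kt → 24 h equivalent = 36.79 × 24/24 ≈ 36.79 kt.
37 kt ≥ 30 kt ⇒ rapid intensification.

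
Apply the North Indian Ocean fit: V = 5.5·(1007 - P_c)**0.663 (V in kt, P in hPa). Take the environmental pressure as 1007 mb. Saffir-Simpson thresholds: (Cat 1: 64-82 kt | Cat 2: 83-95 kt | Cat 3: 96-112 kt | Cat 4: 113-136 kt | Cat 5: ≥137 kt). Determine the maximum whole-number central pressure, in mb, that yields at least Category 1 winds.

Category 1 begins at V = 64 kt.
Required ΔP = (64/5.5)^(1/0.663) = 11.636^1.508 ≈ 40.51 mb.
P_c ≤ 1007 − 40.51 = 966.49, so the highest integer P_c is 966 mb.

966 mb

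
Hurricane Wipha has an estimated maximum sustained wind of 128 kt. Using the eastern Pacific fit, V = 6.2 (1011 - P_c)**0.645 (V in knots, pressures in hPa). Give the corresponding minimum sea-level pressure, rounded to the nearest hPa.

902 hPa

ΔP = (V / 6.2)^(1/0.645) = (128/6.2)^1.550.
128/6.2 = 20.645; 20.645^1.550 ≈ 109.26 hPa.
P_c = 1011 − 109.26 = 901.74 ≈ 902 hPa.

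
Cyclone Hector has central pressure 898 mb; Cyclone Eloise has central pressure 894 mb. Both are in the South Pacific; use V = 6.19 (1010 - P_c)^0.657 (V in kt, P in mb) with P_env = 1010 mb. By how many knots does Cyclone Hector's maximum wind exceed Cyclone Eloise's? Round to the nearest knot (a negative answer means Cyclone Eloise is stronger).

-3 kt

Cyclone Hector: ΔP = 112; V ≈ 6.19 × 112^0.657 ≈ 137.41 kt.
Cyclone Eloise: ΔP = 116; V ≈ 6.19 × 116^0.657 ≈ 140.62 kt.
Difference ≈ 137.41 − 140.62 = -3.21 → -3 kt.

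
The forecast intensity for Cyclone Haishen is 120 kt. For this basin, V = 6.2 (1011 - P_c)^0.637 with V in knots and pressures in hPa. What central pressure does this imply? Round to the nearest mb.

906 mb

ΔP = (V / 6.2)^(1/0.637) = (120/6.2)^1.570.
120/6.2 = 19.355; 19.355^1.570 ≈ 104.73 mb.
P_c = 1011 − 104.73 = 906.27 ≈ 906 mb.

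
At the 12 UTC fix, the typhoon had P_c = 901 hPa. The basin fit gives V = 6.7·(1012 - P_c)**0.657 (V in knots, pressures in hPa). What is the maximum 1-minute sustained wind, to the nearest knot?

ΔP = 1012 − 901 = 111 hPa.
111^0.657 ≈ 22.069.
V ≈ 6.7 × 22.069 ≈ 147.9 kt.

148 kt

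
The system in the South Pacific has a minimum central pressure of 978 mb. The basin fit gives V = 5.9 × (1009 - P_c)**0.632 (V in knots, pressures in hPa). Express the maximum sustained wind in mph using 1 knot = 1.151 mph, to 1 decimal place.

59.5 mph

ΔP = 1009 − 978 = 31 mb.
V ≈ 5.9 × 31^0.632 = 5.9 × 8.761 ≈ 51.688 kt.
51.688 × 1.151 ≈ 59.49 mph → 59.5 mph.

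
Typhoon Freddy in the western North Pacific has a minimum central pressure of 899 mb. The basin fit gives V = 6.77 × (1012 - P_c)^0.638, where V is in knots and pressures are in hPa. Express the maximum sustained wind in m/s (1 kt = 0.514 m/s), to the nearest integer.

ΔP = 1012 − 899 = 113 mb.
V ≈ 6.77 × 113^0.638 = 6.77 × 20.411 ≈ 138.182 kt.
138.182 × 0.514 ≈ 71.03 m/s → 71 m/s.

71 m/s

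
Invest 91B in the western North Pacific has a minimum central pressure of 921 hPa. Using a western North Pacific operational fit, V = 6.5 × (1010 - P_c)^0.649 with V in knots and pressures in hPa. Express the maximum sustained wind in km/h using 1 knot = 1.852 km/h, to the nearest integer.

222 km/h

ΔP = 1010 − 921 = 89 hPa.
V ≈ 6.5 × 89^0.649 = 6.5 × 18.414 ≈ 119.693 kt.
119.693 × 1.852 ≈ 221.67 km/h → 222 km/h.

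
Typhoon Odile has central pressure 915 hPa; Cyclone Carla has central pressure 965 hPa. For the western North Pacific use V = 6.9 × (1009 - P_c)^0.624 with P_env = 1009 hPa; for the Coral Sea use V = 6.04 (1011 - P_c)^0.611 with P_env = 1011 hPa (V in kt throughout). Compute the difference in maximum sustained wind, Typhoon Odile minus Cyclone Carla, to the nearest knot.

55 kt

Typhoon Odile: ΔP = 94; V ≈ 6.9 × 94^0.624 ≈ 117.51 kt.
Cyclone Carla: ΔP = 46; V ≈ 6.04 × 46^0.611 ≈ 62.66 kt.
Difference ≈ 117.51 − 62.66 = 54.85 → 55 kt.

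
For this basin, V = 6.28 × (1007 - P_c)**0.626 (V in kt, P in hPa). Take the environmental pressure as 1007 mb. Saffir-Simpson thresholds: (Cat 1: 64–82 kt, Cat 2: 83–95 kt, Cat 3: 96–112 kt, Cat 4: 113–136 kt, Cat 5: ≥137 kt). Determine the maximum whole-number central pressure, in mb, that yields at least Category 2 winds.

Category 2 begins at V = 83 kt.
Required ΔP = (83/6.28)^(1/0.626) = 13.217^1.597 ≈ 61.79 mb.
P_c ≤ 1007 − 61.79 = 945.21, so the highest integer P_c is 945 mb.

945 mb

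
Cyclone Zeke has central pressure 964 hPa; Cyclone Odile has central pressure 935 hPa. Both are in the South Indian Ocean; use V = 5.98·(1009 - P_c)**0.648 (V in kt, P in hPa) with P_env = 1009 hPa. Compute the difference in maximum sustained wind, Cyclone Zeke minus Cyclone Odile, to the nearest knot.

Cyclone Zeke: ΔP = 45; V ≈ 5.98 × 45^0.648 ≈ 70.47 kt.
Cyclone Odile: ΔP = 74; V ≈ 5.98 × 74^0.648 ≈ 97.27 kt.
Difference ≈ 70.47 − 97.27 = -26.80 → -27 kt.

-27 kt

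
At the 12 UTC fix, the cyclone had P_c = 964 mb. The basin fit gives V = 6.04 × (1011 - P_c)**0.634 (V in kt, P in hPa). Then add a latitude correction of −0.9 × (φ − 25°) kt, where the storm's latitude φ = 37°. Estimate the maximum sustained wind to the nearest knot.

59 kt

ΔP = 1011 − 964 = 47 mb.
47^0.634 ≈ 11.484.
V ≈ 6.04 × 11.484 ≈ 69.4 kt.
Latitude correction: −0.9 × (37 − 25) = -10.8 kt.
Corrected V ≈ 58.6 kt → 59 kt.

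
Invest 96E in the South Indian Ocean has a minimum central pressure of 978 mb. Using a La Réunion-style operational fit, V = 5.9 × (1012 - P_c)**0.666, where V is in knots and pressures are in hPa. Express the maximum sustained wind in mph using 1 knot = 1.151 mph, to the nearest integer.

ΔP = 1012 − 978 = 34 mb.
V ≈ 5.9 × 34^0.666 = 5.9 × 10.470 ≈ 61.776 kt.
61.776 × 1.151 ≈ 71.10 mph → 71 mph.

71 mph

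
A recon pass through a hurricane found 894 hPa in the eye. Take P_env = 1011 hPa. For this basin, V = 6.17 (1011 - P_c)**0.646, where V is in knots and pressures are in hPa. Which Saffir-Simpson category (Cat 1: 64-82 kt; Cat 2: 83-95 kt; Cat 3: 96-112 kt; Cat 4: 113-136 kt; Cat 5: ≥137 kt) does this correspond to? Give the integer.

4

ΔP = 1011 − 894 = 117 hPa.
V ≈ 6.17 × 117^0.646 = 6.17 × 21.68 ≈ 134 kt.
134 kt falls in the Category 4 band.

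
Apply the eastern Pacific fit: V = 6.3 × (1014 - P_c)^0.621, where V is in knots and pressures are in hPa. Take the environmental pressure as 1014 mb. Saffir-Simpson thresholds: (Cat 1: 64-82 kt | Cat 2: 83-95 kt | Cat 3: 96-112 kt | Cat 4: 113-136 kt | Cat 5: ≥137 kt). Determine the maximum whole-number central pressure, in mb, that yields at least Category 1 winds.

Category 1 begins at V = 64 kt.
Required ΔP = (64/6.3)^(1/0.621) = 10.159^1.610 ≈ 41.81 mb.
P_c ≤ 1014 − 41.81 = 972.19, so the highest integer P_c is 972 mb.

972 mb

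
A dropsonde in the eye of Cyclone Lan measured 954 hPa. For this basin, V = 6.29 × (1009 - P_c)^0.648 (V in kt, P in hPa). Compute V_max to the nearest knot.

ΔP = 1009 − 954 = 55 hPa.
55^0.648 ≈ 13.420.
V ≈ 6.29 × 13.420 ≈ 84.4 kt.

84 kt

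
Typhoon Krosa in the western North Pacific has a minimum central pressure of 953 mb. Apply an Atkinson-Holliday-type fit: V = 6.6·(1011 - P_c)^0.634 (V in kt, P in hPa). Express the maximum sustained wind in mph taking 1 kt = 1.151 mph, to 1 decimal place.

ΔP = 1011 − 953 = 58 mb.
V ≈ 6.6 × 58^0.634 = 6.6 × 13.122 ≈ 86.608 kt.
86.608 × 1.151 ≈ 99.69 mph → 99.7 mph.

99.7 mph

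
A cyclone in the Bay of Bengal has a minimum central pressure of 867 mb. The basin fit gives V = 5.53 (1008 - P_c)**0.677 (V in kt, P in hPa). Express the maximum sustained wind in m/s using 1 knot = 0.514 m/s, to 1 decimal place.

81.0 m/s

ΔP = 1008 − 867 = 141 mb.
V ≈ 5.53 × 141^0.677 = 5.53 × 28.512 ≈ 157.669 kt.
157.669 × 0.514 ≈ 81.04 m/s → 81.0 m/s.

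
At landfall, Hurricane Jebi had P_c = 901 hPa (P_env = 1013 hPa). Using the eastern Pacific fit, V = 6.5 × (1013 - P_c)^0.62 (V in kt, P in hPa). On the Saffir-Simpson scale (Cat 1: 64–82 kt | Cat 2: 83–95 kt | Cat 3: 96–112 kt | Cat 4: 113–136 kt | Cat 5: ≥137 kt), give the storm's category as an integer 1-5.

ΔP = 1013 − 901 = 112 hPa.
V ≈ 6.5 × 112^0.62 = 6.5 × 18.64 ≈ 121 kt.
121 kt falls in the Category 4 band.

4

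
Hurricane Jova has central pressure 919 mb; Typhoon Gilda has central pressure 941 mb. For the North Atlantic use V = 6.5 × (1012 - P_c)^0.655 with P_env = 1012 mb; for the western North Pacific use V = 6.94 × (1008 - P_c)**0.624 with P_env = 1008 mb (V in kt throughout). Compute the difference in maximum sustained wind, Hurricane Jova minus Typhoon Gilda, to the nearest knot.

31 kt

Hurricane Jova: ΔP = 93; V ≈ 6.5 × 93^0.655 ≈ 126.55 kt.
Typhoon Gilda: ΔP = 67; V ≈ 6.94 × 67^0.624 ≈ 95.68 kt.
Difference ≈ 126.55 − 95.68 = 30.87 → 31 kt.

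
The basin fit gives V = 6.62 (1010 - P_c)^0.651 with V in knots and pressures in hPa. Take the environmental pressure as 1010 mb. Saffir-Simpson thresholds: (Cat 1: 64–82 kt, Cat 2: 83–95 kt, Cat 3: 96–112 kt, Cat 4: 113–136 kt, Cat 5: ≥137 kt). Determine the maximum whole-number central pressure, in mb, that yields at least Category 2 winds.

961 mb

Category 2 begins at V = 83 kt.
Required ΔP = (83/6.62)^(1/0.651) = 12.538^1.536 ≈ 48.64 mb.
P_c ≤ 1010 − 48.64 = 961.36, so the highest integer P_c is 961 mb.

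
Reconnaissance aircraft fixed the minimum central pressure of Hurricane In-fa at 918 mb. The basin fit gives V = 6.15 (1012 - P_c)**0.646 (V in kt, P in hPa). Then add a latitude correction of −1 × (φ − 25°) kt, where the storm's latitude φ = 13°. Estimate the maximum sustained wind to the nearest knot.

128 kt

ΔP = 1012 − 918 = 94 mb.
94^0.646 ≈ 18.821.
V ≈ 6.15 × 18.821 ≈ 115.7 kt.
Latitude correction: −1 × (13 − 25) = 12 kt.
Corrected V ≈ 127.7 kt → 128 kt.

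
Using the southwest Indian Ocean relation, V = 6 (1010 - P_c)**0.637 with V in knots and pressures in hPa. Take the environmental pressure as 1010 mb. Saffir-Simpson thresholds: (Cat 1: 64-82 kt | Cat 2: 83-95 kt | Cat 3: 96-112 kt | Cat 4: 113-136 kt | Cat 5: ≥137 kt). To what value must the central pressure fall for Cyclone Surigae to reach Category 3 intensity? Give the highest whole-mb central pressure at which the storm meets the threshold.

Category 3 begins at V = 96 kt.
Required ΔP = (96/6)^(1/0.637) = 16.000^1.570 ≈ 77.68 mb.
P_c ≤ 1010 − 77.68 = 932.32, so the highest integer P_c is 932 mb.

932 mb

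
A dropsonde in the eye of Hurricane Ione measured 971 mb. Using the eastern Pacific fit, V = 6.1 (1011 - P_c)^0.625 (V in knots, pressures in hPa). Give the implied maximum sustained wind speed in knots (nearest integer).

ΔP = 1011 − 971 = 40 mb.
40^0.625 ≈ 10.030.
V ≈ 6.1 × 10.030 ≈ 61.2 kt.

61 kt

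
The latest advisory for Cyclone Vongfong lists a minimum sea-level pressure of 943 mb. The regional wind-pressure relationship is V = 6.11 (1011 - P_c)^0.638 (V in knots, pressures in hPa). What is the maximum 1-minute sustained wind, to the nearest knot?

90 kt

ΔP = 1011 − 943 = 68 mb.
68^0.638 ≈ 14.762.
V ≈ 6.11 × 14.762 ≈ 90.2 kt.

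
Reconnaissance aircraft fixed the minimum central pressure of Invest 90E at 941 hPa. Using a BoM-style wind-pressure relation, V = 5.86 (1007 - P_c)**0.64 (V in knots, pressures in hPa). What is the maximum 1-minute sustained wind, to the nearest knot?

ΔP = 1007 − 941 = 66 hPa.
66^0.64 ≈ 14.605.
V ≈ 5.86 × 14.605 ≈ 85.6 kt.

86 kt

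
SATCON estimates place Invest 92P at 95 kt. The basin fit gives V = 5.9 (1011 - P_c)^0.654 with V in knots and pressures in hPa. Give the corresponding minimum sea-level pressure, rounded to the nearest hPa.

ΔP = (V / 5.9)^(1/0.654) = (95/5.9)^1.529.
95/5.9 = 16.102; 16.102^1.529 ≈ 70.04 hPa.
P_c = 1011 − 70.04 = 940.96 ≈ 941 hPa.

941 hPa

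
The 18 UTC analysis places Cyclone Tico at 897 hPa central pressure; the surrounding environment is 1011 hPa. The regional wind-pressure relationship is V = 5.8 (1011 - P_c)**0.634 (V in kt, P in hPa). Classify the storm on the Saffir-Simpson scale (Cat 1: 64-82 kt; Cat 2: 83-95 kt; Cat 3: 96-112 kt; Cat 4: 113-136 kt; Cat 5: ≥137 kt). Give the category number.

ΔP = 1011 − 897 = 114 hPa.
V ≈ 5.8 × 114^0.634 = 5.8 × 20.14 ≈ 117 kt.
117 kt falls in the Category 4 band.

4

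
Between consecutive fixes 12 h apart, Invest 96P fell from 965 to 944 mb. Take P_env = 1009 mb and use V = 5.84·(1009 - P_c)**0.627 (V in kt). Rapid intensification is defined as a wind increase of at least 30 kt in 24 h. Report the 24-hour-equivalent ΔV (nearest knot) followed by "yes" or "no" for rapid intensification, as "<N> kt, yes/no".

35 kt, yes

V₁: ΔP = 44, V ≈ 5.84 × 44^0.627 ≈ 62.64 kt.
V₂: ΔP = 65, V ≈ 5.84 × 65^0.627 ≈ 80.00 kt.
ΔV over 12 h = 17.36 kt → 24 h equivalent = 17.36 × 24/12 ≈ 34.72 kt.
35 kt ≥ 30 kt ⇒ rapid intensification.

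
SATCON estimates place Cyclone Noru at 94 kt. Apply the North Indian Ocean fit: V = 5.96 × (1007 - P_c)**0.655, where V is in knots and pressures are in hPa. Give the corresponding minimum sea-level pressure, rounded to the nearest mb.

ΔP = (V / 5.96)^(1/0.655) = (94/5.96)^1.527.
94/5.96 = 15.772; 15.772^1.527 ≈ 67.43 mb.
P_c = 1007 − 67.43 = 939.57 ≈ 940 mb.

940 mb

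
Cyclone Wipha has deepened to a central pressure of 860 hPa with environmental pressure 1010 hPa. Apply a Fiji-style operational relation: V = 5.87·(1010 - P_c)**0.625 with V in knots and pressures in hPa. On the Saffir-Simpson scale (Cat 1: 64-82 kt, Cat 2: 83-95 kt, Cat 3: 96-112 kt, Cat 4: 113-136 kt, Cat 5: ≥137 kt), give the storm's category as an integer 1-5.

ΔP = 1010 − 860 = 150 hPa.
V ≈ 5.87 × 150^0.625 = 5.87 × 22.91 ≈ 134 kt.
134 kt falls in the Category 4 band.

4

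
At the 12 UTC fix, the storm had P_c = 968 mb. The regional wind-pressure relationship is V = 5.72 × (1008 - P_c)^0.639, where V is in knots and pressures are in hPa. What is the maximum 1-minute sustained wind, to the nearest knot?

ΔP = 1008 − 968 = 40 mb.
40^0.639 ≈ 10.561.
V ≈ 5.72 × 10.561 ≈ 60.4 kt.

60 kt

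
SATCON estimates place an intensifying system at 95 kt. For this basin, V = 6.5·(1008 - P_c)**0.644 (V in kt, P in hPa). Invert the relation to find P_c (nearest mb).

ΔP = (V / 6.5)^(1/0.644) = (95/6.5)^1.553.
95/6.5 = 14.615; 14.615^1.553 ≈ 64.37 mb.
P_c = 1008 − 64.37 = 943.63 ≈ 944 mb.

944 mb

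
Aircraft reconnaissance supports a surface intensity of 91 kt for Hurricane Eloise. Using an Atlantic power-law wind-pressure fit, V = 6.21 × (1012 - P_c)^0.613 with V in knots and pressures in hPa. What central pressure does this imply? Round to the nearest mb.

932 mb

ΔP = (V / 6.21)^(1/0.613) = (91/6.21)^1.631.
91/6.21 = 14.654; 14.654^1.631 ≈ 79.81 mb.
P_c = 1012 − 79.81 = 932.19 ≈ 932 mb.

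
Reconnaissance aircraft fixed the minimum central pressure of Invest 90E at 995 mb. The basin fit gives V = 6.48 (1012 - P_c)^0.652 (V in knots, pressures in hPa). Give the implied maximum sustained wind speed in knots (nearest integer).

ΔP = 1012 − 995 = 17 mb.
17^0.652 ≈ 6.342.
V ≈ 6.48 × 6.342 ≈ 41.1 kt.

41 kt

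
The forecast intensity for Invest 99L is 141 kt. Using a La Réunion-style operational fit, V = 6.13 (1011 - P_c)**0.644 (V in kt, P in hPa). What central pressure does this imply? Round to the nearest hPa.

881 hPa

ΔP = (V / 6.13)^(1/0.644) = (141/6.13)^1.553.
141/6.13 = 23.002; 23.002^1.553 ≈ 130.18 hPa.
P_c = 1011 − 130.18 = 880.82 ≈ 881 hPa.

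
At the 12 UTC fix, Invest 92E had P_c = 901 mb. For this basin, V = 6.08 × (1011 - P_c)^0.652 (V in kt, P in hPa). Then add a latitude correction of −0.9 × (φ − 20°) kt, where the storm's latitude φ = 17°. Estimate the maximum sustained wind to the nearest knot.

ΔP = 1011 − 901 = 110 mb.
110^0.652 ≈ 21.428.
V ≈ 6.08 × 21.428 ≈ 130.3 kt.
Latitude correction: −0.9 × (17 − 20) = 2.7 kt.
Corrected V ≈ 133 kt → 133 kt.

133 kt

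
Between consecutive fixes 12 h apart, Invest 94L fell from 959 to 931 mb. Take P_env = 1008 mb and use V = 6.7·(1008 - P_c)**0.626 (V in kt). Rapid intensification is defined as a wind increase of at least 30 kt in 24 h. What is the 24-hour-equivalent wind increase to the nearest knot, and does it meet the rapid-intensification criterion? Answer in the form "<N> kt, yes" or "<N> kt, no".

50 kt, yes

V₁: ΔP = 49, V ≈ 6.7 × 49^0.626 ≈ 76.58 kt.
V₂: ΔP = 77, V ≈ 6.7 × 77^0.626 ≈ 101.63 kt.
ΔV over 12 h = 25.05 kt → 24 h equivalent = 25.05 × 24/12 ≈ 50.10 kt.
50 kt ≥ 30 kt ⇒ rapid intensification.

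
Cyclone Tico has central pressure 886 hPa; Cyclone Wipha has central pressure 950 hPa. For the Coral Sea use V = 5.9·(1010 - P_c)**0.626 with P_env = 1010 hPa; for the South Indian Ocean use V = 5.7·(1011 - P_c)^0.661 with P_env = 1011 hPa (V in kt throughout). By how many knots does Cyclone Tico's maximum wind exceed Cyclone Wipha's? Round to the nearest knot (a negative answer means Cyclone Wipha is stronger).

34 kt

Cyclone Tico: ΔP = 124; V ≈ 5.9 × 124^0.626 ≈ 120.60 kt.
Cyclone Wipha: ΔP = 61; V ≈ 5.7 × 61^0.661 ≈ 86.29 kt.
Difference ≈ 120.60 − 86.29 = 34.31 → 34 kt.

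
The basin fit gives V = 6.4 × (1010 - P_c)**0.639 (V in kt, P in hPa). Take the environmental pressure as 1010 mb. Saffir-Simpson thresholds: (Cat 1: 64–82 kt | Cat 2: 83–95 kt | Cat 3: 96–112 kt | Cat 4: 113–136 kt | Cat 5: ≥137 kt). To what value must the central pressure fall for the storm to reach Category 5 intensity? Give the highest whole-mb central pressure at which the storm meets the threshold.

889 mb

Category 5 begins at V = 137 kt.
Required ΔP = (137/6.4)^(1/0.639) = 21.406^1.565 ≈ 120.84 mb.
P_c ≤ 1010 − 120.84 = 889.16, so the highest integer P_c is 889 mb.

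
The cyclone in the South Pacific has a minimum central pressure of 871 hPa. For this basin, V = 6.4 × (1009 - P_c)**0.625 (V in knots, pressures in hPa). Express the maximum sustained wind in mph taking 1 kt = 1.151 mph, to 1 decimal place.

ΔP = 1009 − 871 = 138 hPa.
V ≈ 6.4 × 138^0.625 = 6.4 × 21.748 ≈ 139.189 kt.
139.189 × 1.151 ≈ 160.21 mph → 160.2 mph.

160.2 mph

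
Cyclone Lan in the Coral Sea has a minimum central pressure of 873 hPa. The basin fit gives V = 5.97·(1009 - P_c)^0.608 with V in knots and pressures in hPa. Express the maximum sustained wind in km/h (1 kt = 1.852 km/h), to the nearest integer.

ΔP = 1009 − 873 = 136 hPa.
V ≈ 5.97 × 136^0.608 = 5.97 × 19.824 ≈ 118.349 kt.
118.349 × 1.852 ≈ 219.18 km/h → 219 km/h.

219 km/h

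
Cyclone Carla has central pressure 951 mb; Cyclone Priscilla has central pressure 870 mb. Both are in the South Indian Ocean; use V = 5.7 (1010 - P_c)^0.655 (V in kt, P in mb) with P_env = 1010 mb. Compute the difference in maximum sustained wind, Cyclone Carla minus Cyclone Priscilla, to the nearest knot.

-63 kt

Cyclone Carla: ΔP = 59; V ≈ 5.7 × 59^0.655 ≈ 82.37 kt.
Cyclone Priscilla: ΔP = 140; V ≈ 5.7 × 140^0.655 ≈ 145.07 kt.
Difference ≈ 82.37 − 145.07 = -62.70 → -63 kt.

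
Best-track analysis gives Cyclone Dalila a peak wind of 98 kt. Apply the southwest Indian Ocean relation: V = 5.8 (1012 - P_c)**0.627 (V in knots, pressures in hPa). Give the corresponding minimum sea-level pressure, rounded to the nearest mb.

921 mb

ΔP = (V / 5.8)^(1/0.627) = (98/5.8)^1.595.
98/5.8 = 16.897; 16.897^1.595 ≈ 90.83 mb.
P_c = 1012 − 90.83 = 921.17 ≈ 921 mb.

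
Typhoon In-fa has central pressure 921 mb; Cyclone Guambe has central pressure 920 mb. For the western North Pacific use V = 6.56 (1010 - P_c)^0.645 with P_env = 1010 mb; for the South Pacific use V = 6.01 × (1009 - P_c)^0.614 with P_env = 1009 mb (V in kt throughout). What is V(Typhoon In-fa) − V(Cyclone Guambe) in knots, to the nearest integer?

24 kt

Typhoon In-fa: ΔP = 89; V ≈ 6.56 × 89^0.645 ≈ 118.65 kt.
Cyclone Guambe: ΔP = 89; V ≈ 6.01 × 89^0.614 ≈ 94.58 kt.
Difference ≈ 118.65 − 94.58 = 24.07 → 24 kt.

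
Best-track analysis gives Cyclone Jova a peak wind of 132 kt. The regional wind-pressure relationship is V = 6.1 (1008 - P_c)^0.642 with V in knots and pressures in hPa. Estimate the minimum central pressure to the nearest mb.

ΔP = (V / 6.1)^(1/0.642) = (132/6.1)^1.558.
132/6.1 = 21.639; 21.639^1.558 ≈ 120.18 mb.
P_c = 1008 − 120.18 = 887.82 ≈ 888 mb.

888 mb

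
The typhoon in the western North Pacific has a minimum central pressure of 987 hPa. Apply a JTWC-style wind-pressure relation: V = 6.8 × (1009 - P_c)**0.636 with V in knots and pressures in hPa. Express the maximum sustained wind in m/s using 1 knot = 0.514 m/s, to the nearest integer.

ΔP = 1009 − 987 = 22 hPa.
V ≈ 6.8 × 22^0.636 = 6.8 × 7.141 ≈ 48.561 kt.
48.561 × 0.514 ≈ 24.96 m/s → 25 m/s.

25 m/s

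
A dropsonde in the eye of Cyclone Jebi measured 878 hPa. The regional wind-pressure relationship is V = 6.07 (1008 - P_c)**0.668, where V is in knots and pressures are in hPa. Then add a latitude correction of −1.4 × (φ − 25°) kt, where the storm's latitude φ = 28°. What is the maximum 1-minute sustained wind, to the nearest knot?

ΔP = 1008 − 878 = 130 hPa.
130^0.668 ≈ 25.829.
V ≈ 6.07 × 25.829 ≈ 156.8 kt.
Latitude correction: −1.4 × (28 − 25) = -4.2 kt.
Corrected V ≈ 152.6 kt → 153 kt.

153 kt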